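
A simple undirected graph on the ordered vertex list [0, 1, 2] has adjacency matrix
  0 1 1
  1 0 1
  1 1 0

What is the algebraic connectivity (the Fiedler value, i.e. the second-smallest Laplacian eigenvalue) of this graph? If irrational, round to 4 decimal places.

Reading degrees in the order [0, 1, 2] gives [2, 2, 2]; set D = diag(2, 2, 2) and form L = D - A. The smallest Laplacian eigenvalue is always 0. The next one, lambda_2 = 3, measures how hard the graph is to disconnect: larger values mean better connectivity. The largest eigenvalue, 3, is at most the vertex count 3. The eigenvalues sum to 6, which equals trace(L) = 2|E|.

3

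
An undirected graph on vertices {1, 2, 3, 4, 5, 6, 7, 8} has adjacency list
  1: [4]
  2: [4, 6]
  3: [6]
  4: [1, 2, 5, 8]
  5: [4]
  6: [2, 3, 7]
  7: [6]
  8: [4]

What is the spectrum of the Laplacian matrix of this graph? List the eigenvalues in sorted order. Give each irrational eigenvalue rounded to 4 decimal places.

[0, 0.2384, 1, 1, 1, 1.6367, 4, 5.1249]

Reading degrees in the order [1, 2, 3, 4, 5, 6, 7, 8] gives [1, 2, 1, 4, 1, 3, 1, 1]; set D = diag(1, 2, 1, 4, 1, 3, 1, 1) and form L = D - A. L is symmetric positive semidefinite, so every eigenvalue is real and nonnegative. The largest eigenvalue, 5.1249, is at most the vertex count 8.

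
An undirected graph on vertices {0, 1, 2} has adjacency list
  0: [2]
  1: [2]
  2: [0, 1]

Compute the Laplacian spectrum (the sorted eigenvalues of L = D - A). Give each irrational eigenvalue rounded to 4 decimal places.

Each diagonal entry of L is the vertex degree and each off-diagonal entry is -1 where an edge is present, 0 otherwise; in the order [0, 1, 2] the diagonal is [1, 1, 2]. The multiplicity of 0 as a Laplacian eigenvalue equals the number of connected components. The largest eigenvalue, 3, is at most the vertex count 3.

[0, 1, 3]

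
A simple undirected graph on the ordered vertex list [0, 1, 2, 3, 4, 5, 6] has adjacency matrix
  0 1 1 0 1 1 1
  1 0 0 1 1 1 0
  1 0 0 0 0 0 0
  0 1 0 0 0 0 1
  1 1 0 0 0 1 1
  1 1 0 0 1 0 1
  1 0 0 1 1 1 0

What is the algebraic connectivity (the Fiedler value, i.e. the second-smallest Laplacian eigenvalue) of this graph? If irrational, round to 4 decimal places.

0.9275

Reading degrees in the order [0, 1, 2, 3, 4, 5, 6] gives [5, 4, 1, 2, 4, 4, 4]; set D = diag(5, 4, 1, 2, 4, 4, 4) and form L = D - A. The sorted Laplacian eigenvalues are [0, 0.9275, 2.1187, 4, 5, 5.6573, 6.2965]; the algebraic connectivity is the second entry, 0.9275. The eigenvalues sum to 24, which equals trace(L) = 2|E|. The largest eigenvalue, 6.2965, is at most the vertex count 7.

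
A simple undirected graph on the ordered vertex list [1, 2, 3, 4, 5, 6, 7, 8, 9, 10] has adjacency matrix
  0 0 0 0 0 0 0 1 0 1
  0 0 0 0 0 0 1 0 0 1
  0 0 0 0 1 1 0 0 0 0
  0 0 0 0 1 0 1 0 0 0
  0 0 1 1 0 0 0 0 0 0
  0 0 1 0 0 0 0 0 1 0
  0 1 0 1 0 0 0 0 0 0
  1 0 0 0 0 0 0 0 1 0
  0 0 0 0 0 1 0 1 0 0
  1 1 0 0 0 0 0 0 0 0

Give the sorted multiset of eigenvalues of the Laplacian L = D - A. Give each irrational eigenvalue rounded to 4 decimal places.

[0, 0.3820, 0.3820, 1.3820, 1.3820, 2.6180, 2.6180, 3.6180, 3.6180, 4]

Reading degrees in the order [1, 2, 3, 4, 5, 6, 7, 8, 9, 10] gives [2, 2, 2, 2, 2, 2, 2, 2, 2, 2]; set D = diag(2, 2, 2, 2, 2, 2, 2, 2, 2, 2) and form L = D - A. Diagonalising L (or applying a numerical eigensolver to the 10x10 matrix) gives the spectrum above. The largest eigenvalue, 4, is at most the vertex count 10.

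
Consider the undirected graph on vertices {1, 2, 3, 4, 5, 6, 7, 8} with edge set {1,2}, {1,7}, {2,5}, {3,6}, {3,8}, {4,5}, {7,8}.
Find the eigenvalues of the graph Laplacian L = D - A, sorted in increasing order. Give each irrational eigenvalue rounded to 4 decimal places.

With the vertex order [1, 2, 3, 4, 5, 6, 7, 8], the degrees are [2, 2, 2, 1, 2, 1, 2, 2], giving D = diag(2, 2, 2, 1, 2, 1, 2, 2) and L = D - A. L is symmetric positive semidefinite, so every eigenvalue is real and nonnegative. The largest eigenvalue, 3.8478, is at most the vertex count 8. There is one zero in the spectrum, matching the 1 component.

[0, 0.1522, 0.5858, 1.2346, 2, 2.7654, 3.4142, 3.8478]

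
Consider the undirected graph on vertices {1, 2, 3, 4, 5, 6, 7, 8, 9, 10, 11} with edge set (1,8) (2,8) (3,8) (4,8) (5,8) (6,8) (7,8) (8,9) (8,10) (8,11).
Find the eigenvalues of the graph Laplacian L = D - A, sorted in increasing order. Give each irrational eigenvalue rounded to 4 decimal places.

[0, 1, 1, 1, 1, 1, 1, 1, 1, 1, 11]

With the vertex order [1, 2, 3, 4, 5, 6, 7, 8, 9, 10, 11], the degrees are [1, 1, 1, 1, 1, 1, 1, 10, 1, 1, 1], giving D = diag(1, 1, 1, 1, 1, 1, 1, 10, 1, 1, 1) and L = D - A. The multiplicity of 0 as a Laplacian eigenvalue equals the number of connected components. The single zero eigenvalue shows the graph is connected. There is one zero in the spectrum, matching the 1 component.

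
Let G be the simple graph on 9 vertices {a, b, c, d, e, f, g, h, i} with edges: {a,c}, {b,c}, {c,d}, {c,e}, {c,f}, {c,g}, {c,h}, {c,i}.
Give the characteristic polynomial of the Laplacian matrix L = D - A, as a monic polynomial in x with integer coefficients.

x^9 - 16x^8 + 84x^7 - 224x^6 + 350x^5 - 336x^4 + 196x^3 - 64x^2 + 9x

With the vertex order [a, b, c, d, e, f, g, h, i], the degrees are [1, 1, 8, 1, 1, 1, 1, 1, 1], giving D = diag(1, 1, 8, 1, 1, 1, 1, 1, 1) and L = D - A. The eigenvalues of L are [0, 1, 1, 1, 1, 1, 1, 1, 9]; the characteristic polynomial is the product of (x - lambda_i), which multiplies out to x^9 - 16x^8 + 84x^7 - 224x^6 + 350x^5 - 336x^4 + 196x^3 - 64x^2 + 9x. Since p(0) = det(-L) = 0, x divides p(x). The largest eigenvalue, 9, is at most the vertex count 9.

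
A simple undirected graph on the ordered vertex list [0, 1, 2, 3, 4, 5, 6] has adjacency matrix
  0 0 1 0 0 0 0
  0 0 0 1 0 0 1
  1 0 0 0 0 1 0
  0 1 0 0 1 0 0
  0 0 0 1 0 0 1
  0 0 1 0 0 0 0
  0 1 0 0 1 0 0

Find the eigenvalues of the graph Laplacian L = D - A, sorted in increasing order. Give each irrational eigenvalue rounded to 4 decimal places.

[0, 0, 1, 2, 2, 3, 4]

With the vertex order [0, 1, 2, 3, 4, 5, 6], the degrees are [1, 2, 2, 2, 2, 1, 2], giving D = diag(1, 2, 2, 2, 2, 1, 2) and L = D - A. The multiplicity of 0 as a Laplacian eigenvalue equals the number of connected components. The 2 zero eigenvalues correspond to the 2 connected components.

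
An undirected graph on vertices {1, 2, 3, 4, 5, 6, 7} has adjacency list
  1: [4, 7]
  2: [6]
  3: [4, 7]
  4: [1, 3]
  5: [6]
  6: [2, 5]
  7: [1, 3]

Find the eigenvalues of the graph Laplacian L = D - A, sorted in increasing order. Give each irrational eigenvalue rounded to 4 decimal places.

Each diagonal entry of L is the vertex degree and each off-diagonal entry is -1 where an edge is present, 0 otherwise; in the order [1, 2, 3, 4, 5, 6, 7] the diagonal is [2, 1, 2, 2, 1, 2, 2]. Since every row of L sums to 0, the all-ones vector is in the kernel and 0 is an eigenvalue. The 2 zero eigenvalues correspond to the 2 connected components. The eigenvalues sum to 12, which equals trace(L) = 2|E|. The largest eigenvalue, 4, is at most the vertex count 7.

[0, 0, 1, 2, 2, 3, 4]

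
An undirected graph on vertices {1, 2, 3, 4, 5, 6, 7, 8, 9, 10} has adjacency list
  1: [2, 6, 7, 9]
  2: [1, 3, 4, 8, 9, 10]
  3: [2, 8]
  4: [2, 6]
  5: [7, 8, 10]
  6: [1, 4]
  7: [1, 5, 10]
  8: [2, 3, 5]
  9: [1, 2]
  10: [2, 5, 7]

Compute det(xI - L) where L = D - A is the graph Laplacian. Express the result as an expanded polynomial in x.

Each diagonal entry of L is the vertex degree and each off-diagonal entry is -1 where an edge is present, 0 otherwise; in the order [1, 2, 3, 4, 5, 6, 7, 8, 9, 10] the diagonal is [4, 6, 2, 2, 3, 2, 3, 3, 2, 3]. Computing det(xI - L) by cofactor expansion (or equivalently via sum-over-permutations) gives x^10 - 30x^9 + 383x^8 - 2728x^7 + 11923x^6 - 33068x^5 + 58001x^4 - 61812x^3 + 36192x^2 - 8840x. Since p(0) = det(-L) = 0, x divides p(x).

x^10 - 30x^9 + 383x^8 - 2728x^7 + 11923x^6 - 33068x^5 + 58001x^4 - 61812x^3 + 36192x^2 - 8840x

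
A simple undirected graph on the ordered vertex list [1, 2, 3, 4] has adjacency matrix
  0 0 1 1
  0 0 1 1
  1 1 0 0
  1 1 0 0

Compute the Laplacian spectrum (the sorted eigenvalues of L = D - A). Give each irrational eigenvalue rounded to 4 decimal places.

Reading degrees in the order [1, 2, 3, 4] gives [2, 2, 2, 2]; set D = diag(2, 2, 2, 2) and form L = D - A. Since every row of L sums to 0, the all-ones vector is in the kernel and 0 is an eigenvalue. The single zero eigenvalue shows the graph is connected. The eigenvalues sum to 8, which equals trace(L) = 2|E|.

[0, 2, 2, 4]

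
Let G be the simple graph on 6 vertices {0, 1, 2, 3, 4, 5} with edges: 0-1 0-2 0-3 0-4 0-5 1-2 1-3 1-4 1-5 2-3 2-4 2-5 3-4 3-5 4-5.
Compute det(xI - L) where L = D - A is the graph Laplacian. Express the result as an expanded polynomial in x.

Reading degrees in the order [0, 1, 2, 3, 4, 5] gives [5, 5, 5, 5, 5, 5]; set D = diag(5, 5, 5, 5, 5, 5) and form L = D - A. Computing det(xI - L) by cofactor expansion (or equivalently via sum-over-permutations) gives x^6 - 30x^5 + 360x^4 - 2160x^3 + 6480x^2 - 7776x. The coefficient of x^5 equals -trace(L) = -30, matching the sum of degrees. The eigenvalues sum to 30, which equals trace(L) = 2|E|. The largest eigenvalue, 6, is at most the vertex count 6.

x^6 - 30x^5 + 360x^4 - 2160x^3 + 6480x^2 - 7776x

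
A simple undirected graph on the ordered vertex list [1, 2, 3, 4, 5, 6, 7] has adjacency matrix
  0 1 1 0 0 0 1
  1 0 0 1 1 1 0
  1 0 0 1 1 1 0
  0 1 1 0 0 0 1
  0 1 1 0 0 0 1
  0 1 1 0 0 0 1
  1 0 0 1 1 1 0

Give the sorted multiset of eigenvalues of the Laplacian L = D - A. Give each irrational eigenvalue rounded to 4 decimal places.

With the vertex order [1, 2, 3, 4, 5, 6, 7], the degrees are [3, 4, 4, 3, 3, 3, 4], giving D = diag(3, 4, 4, 3, 3, 3, 4) and L = D - A. Diagonalising L (or applying a numerical eigensolver to the 7x7 matrix) gives the spectrum above. The single zero eigenvalue shows the graph is connected. By the matrix-tree theorem the graph has (1/7) * product of the nonzero eigenvalues = 432 spanning trees.

[0, 3, 3, 3, 4, 4, 7]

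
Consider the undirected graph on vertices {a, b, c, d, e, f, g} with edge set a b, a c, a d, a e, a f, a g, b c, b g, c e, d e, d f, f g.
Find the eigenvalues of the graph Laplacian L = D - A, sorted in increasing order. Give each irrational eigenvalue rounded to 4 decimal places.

[0, 2, 2, 4, 4, 5, 7]

Reading degrees in the order [a, b, c, d, e, f, g] gives [6, 3, 3, 3, 3, 3, 3]; set D = diag(6, 3, 3, 3, 3, 3, 3) and form L = D - A. Since every row of L sums to 0, the all-ones vector is in the kernel and 0 is an eigenvalue. The single zero eigenvalue shows the graph is connected.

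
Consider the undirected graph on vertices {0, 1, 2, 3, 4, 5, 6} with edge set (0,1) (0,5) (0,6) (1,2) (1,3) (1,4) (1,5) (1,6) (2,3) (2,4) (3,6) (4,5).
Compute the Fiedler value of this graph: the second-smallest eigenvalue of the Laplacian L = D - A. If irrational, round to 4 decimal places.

Each diagonal entry of L is the vertex degree and each off-diagonal entry is -1 where an edge is present, 0 otherwise; in the order [0, 1, 2, 3, 4, 5, 6] the diagonal is [3, 6, 3, 3, 3, 3, 3]. The smallest Laplacian eigenvalue is always 0. The next one, lambda_2 = 2, measures how hard the graph is to disconnect: larger values mean better connectivity. By the matrix-tree theorem the graph has (1/7) * product of the nonzero eigenvalues = 320 spanning trees.

2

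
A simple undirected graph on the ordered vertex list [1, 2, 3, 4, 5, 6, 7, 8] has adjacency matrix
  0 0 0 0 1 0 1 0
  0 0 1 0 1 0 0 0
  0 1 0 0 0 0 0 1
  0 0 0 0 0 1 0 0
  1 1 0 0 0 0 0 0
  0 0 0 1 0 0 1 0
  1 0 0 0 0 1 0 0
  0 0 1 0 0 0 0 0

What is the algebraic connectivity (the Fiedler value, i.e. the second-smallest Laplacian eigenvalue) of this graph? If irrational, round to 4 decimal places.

Reading degrees in the order [1, 2, 3, 4, 5, 6, 7, 8] gives [2, 2, 2, 1, 2, 2, 2, 1]; set D = diag(2, 2, 2, 1, 2, 2, 2, 1) and form L = D - A. Computing the eigenvalues of L and sorting gives [0, 0.1522, 0.5858, 1.2346, 2, 2.7654, 3.4142, 3.8478]. The Fiedler value lambda_2 = 0.1522 is strictly positive, so the graph is connected. By the matrix-tree theorem the graph has (1/8) * product of the nonzero eigenvalues = 1 spanning tree.

0.1522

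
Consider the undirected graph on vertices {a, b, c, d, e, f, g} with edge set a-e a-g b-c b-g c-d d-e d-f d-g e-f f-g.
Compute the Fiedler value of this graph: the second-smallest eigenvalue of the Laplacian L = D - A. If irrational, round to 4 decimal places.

1.0700

Each diagonal entry of L is the vertex degree and each off-diagonal entry is -1 where an edge is present, 0 otherwise; in the order [a, b, c, d, e, f, g] the diagonal is [2, 2, 2, 4, 3, 3, 4]. The smallest Laplacian eigenvalue is always 0. The next one, lambda_2 = 1.0700, measures how hard the graph is to disconnect: larger values mean better connectivity. The eigenvalues sum to 20, which equals trace(L) = 2|E|.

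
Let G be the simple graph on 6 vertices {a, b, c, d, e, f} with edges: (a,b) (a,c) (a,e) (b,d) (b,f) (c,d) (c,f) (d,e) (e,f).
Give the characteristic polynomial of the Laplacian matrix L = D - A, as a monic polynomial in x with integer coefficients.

Each diagonal entry of L is the vertex degree and each off-diagonal entry is -1 where an edge is present, 0 otherwise; in the order [a, b, c, d, e, f] the diagonal is [3, 3, 3, 3, 3, 3]. Computing det(xI - L) by cofactor expansion (or equivalently via sum-over-permutations) gives x^6 - 18x^5 + 126x^4 - 432x^3 + 729x^2 - 486x. The constant term is 0 because L is singular (the all-ones vector lies in its kernel).

x^6 - 18x^5 + 126x^4 - 432x^3 + 729x^2 - 486x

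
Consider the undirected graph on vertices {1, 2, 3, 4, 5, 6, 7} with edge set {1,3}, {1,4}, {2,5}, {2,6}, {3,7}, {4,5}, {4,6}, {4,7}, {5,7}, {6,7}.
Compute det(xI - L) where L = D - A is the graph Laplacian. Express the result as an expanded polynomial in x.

With the vertex order [1, 2, 3, 4, 5, 6, 7], the degrees are [2, 2, 2, 4, 3, 3, 4], giving D = diag(2, 2, 2, 4, 3, 3, 4) and L = D - A. Computing det(xI - L) by cofactor expansion (or equivalently via sum-over-permutations) gives x^7 - 20x^6 + 159x^5 - 640x^4 + 1368x^3 - 1456x^2 + 588x. Since p(0) = det(-L) = 0, x divides p(x).

x^7 - 20x^6 + 159x^5 - 640x^4 + 1368x^3 - 1456x^2 + 588x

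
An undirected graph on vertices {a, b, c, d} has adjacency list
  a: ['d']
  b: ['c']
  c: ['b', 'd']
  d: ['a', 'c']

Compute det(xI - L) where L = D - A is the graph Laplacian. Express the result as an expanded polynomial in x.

With the vertex order [a, b, c, d], the degrees are [1, 1, 2, 2], giving D = diag(1, 1, 2, 2) and L = D - A. Computing det(xI - L) by cofactor expansion (or equivalently via sum-over-permutations) gives x^4 - 6x^3 + 10x^2 - 4x. The coefficient of x^3 equals -trace(L) = -6, matching the sum of degrees. The eigenvalues sum to 6, which equals trace(L) = 2|E|.

x^4 - 6x^3 + 10x^2 - 4x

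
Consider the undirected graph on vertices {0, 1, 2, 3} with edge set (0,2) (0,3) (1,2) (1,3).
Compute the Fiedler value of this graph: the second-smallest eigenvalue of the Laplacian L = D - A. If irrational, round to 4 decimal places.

2

Reading degrees in the order [0, 1, 2, 3] gives [2, 2, 2, 2]; set D = diag(2, 2, 2, 2) and form L = D - A. Computing the eigenvalues of L and sorting gives [0, 2, 2, 4]. The Fiedler value lambda_2 = 2 is strictly positive, so the graph is connected. There is one zero in the spectrum, matching the 1 component.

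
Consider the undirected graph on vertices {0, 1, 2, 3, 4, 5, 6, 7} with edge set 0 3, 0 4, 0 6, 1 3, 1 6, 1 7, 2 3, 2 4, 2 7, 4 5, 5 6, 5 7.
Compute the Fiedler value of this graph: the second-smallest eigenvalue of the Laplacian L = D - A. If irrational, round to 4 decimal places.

2

With the vertex order [0, 1, 2, 3, 4, 5, 6, 7], the degrees are [3, 3, 3, 3, 3, 3, 3, 3], giving D = diag(3, 3, 3, 3, 3, 3, 3, 3) and L = D - A. The smallest Laplacian eigenvalue is always 0. The next one, lambda_2 = 2, measures how hard the graph is to disconnect: larger values mean better connectivity.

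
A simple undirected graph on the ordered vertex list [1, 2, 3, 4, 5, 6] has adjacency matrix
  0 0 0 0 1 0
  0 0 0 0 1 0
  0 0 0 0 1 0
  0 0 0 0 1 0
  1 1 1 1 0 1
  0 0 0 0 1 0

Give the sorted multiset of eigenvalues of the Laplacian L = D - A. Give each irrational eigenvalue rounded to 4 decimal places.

Each diagonal entry of L is the vertex degree and each off-diagonal entry is -1 where an edge is present, 0 otherwise; in the order [1, 2, 3, 4, 5, 6] the diagonal is [1, 1, 1, 1, 5, 1]. Since every row of L sums to 0, the all-ones vector is in the kernel and 0 is an eigenvalue. By the matrix-tree theorem the graph has (1/6) * product of the nonzero eigenvalues = 1 spanning tree. The largest eigenvalue, 6, is at most the vertex count 6.

[0, 1, 1, 1, 1, 6]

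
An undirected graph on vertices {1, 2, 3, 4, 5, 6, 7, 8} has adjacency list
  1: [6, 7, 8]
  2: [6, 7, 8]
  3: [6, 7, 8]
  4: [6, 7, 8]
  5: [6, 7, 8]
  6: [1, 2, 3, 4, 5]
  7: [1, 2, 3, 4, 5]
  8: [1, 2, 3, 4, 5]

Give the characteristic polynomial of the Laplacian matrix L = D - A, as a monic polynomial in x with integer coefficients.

x^8 - 30x^7 + 375x^6 - 2540x^5 + 10095x^4 - 23598x^3 + 30105x^2 - 16200x

With the vertex order [1, 2, 3, 4, 5, 6, 7, 8], the degrees are [3, 3, 3, 3, 3, 5, 5, 5], giving D = diag(3, 3, 3, 3, 3, 5, 5, 5) and L = D - A. The eigenvalues of L are [0, 3, 3, 3, 3, 5, 5, 8]; the characteristic polynomial is the product of (x - lambda_i), which multiplies out to x^8 - 30x^7 + 375x^6 - 2540x^5 + 10095x^4 - 23598x^3 + 30105x^2 - 16200x. The coefficient of x^7 equals -trace(L) = -30, matching the sum of degrees. The eigenvalues sum to 30, which equals trace(L) = 2|E|. There is one zero in the spectrum, matching the 1 component.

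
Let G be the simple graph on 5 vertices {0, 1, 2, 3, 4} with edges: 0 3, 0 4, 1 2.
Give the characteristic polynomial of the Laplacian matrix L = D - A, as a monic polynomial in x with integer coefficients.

x^5 - 6x^4 + 11x^3 - 6x^2

Each diagonal entry of L is the vertex degree and each off-diagonal entry is -1 where an edge is present, 0 otherwise; in the order [0, 1, 2, 3, 4] the diagonal is [2, 1, 1, 1, 1]. The eigenvalues of L are [0, 0, 1, 2, 3]; the characteristic polynomial is the product of (x - lambda_i), which multiplies out to x^5 - 6x^4 + 11x^3 - 6x^2. Since p(0) = det(-L) = 0, x divides p(x). There are 2 zeros in the spectrum, matching the 2 components.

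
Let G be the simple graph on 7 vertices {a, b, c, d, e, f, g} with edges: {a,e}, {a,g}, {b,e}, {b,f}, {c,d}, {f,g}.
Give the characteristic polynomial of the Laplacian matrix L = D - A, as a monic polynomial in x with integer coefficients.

x^7 - 12x^6 + 55x^5 - 120x^4 + 125x^3 - 50x^2

With the vertex order [a, b, c, d, e, f, g], the degrees are [2, 2, 1, 1, 2, 2, 2], giving D = diag(2, 2, 1, 1, 2, 2, 2) and L = D - A. Computing det(xI - L) by cofactor expansion (or equivalently via sum-over-permutations) gives x^7 - 12x^6 + 55x^5 - 120x^4 + 125x^3 - 50x^2. The constant term is 0 because L is singular (the all-ones vector lies in its kernel).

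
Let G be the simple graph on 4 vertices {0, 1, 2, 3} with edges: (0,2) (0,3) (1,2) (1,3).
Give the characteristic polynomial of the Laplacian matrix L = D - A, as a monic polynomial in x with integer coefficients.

x^4 - 8x^3 + 20x^2 - 16x

Each diagonal entry of L is the vertex degree and each off-diagonal entry is -1 where an edge is present, 0 otherwise; in the order [0, 1, 2, 3] the diagonal is [2, 2, 2, 2]. L has integer entries, so p(x) = det(xI - L) has integer coefficients. Expanding the determinant yields x^4 - 8x^3 + 20x^2 - 16x. Since p(0) = det(-L) = 0, x divides p(x). The eigenvalues sum to 8, which equals trace(L) = 2|E|.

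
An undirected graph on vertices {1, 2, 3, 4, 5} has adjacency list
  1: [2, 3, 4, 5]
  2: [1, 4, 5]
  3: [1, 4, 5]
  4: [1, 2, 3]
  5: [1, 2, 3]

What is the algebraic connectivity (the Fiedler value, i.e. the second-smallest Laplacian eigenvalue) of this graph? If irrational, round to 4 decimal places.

Reading degrees in the order [1, 2, 3, 4, 5] gives [4, 3, 3, 3, 3]; set D = diag(4, 3, 3, 3, 3) and form L = D - A. Computing the eigenvalues of L and sorting gives [0, 3, 3, 5, 5]. The Fiedler value lambda_2 = 3 is strictly positive, so the graph is connected.

3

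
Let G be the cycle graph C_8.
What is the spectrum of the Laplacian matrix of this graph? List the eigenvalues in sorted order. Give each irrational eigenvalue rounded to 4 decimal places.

[0, 0.5858, 0.5858, 2, 2, 3.4142, 3.4142, 4]

The graph has 8 vertices and degree multiset [2, 2, 2, 2, 2, 2, 2, 2]; D is the diagonal matrix of degrees and L = D - A. L is symmetric positive semidefinite, so every eigenvalue is real and nonnegative. There is one zero in the spectrum, matching the 1 component.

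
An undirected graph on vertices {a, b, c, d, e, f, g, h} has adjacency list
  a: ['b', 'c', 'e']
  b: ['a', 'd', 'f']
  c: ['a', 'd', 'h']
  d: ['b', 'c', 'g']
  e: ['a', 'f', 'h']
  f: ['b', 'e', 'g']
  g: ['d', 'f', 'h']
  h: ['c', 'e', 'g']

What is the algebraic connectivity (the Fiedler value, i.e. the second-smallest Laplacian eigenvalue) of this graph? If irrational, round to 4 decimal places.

Reading degrees in the order [a, b, c, d, e, f, g, h] gives [3, 3, 3, 3, 3, 3, 3, 3]; set D = diag(3, 3, 3, 3, 3, 3, 3, 3) and form L = D - A. The sorted Laplacian eigenvalues are [0, 2, 2, 2, 4, 4, 4, 6]; the algebraic connectivity is the second entry, 2. The largest eigenvalue, 6, is at most the vertex count 8. By the matrix-tree theorem the graph has (1/8) * product of the nonzero eigenvalues = 384 spanning trees.

2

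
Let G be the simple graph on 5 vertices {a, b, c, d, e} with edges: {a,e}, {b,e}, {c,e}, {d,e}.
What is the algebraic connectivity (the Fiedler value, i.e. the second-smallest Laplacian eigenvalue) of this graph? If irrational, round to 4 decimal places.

Reading degrees in the order [a, b, c, d, e] gives [1, 1, 1, 1, 4]; set D = diag(1, 1, 1, 1, 4) and form L = D - A. The sorted Laplacian eigenvalues are [0, 1, 1, 1, 5]; the algebraic connectivity is the second entry, 1.

1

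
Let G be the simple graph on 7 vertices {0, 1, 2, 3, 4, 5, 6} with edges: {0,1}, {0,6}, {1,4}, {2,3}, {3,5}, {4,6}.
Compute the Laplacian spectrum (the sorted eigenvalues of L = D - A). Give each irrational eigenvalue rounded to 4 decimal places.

Reading degrees in the order [0, 1, 2, 3, 4, 5, 6] gives [2, 2, 1, 2, 2, 1, 2]; set D = diag(2, 2, 1, 2, 2, 1, 2) and form L = D - A. L is symmetric positive semidefinite, so every eigenvalue is real and nonnegative. The 2 zero eigenvalues correspond to the 2 connected components. The largest eigenvalue, 4, is at most the vertex count 7. There are 2 zeros in the spectrum, matching the 2 components.

[0, 0, 1, 2, 2, 3, 4]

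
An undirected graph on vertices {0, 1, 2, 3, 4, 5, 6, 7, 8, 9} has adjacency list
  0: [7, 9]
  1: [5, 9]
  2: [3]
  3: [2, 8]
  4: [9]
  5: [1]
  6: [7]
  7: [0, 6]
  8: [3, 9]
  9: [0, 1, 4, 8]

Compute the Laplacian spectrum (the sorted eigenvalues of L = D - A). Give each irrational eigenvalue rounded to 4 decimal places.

[0, 0.1981, 0.2937, 0.6603, 1.3427, 1.5550, 2.3831, 3.0686, 3.2470, 5.2516]

With the vertex order [0, 1, 2, 3, 4, 5, 6, 7, 8, 9], the degrees are [2, 2, 1, 2, 1, 1, 1, 2, 2, 4], giving D = diag(2, 2, 1, 2, 1, 1, 1, 2, 2, 4) and L = D - A. Diagonalising L (or applying a numerical eigensolver to the 10x10 matrix) gives the spectrum above. The single zero eigenvalue shows the graph is connected. There is one zero in the spectrum, matching the 1 component.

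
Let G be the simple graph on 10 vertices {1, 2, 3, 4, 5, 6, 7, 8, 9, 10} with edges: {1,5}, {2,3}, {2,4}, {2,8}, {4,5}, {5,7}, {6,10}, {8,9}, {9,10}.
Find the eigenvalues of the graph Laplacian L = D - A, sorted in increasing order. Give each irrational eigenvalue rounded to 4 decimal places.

[0, 0.1288, 0.3924, 1, 1, 1.5222, 2.2184, 3.3439, 3.9000, 4.4944]

Each diagonal entry of L is the vertex degree and each off-diagonal entry is -1 where an edge is present, 0 otherwise; in the order [1, 2, 3, 4, 5, 6, 7, 8, 9, 10] the diagonal is [1, 3, 1, 2, 3, 1, 1, 2, 2, 2]. Diagonalising L (or applying a numerical eigensolver to the 10x10 matrix) gives the spectrum above. The single zero eigenvalue shows the graph is connected. There is one zero in the spectrum, matching the 1 component. The eigenvalues sum to 18, which equals trace(L) = 2|E|.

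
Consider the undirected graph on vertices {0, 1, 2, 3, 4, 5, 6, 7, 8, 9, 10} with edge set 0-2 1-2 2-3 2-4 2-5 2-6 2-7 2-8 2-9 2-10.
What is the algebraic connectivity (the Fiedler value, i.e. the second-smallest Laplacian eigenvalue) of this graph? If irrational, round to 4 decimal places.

Each diagonal entry of L is the vertex degree and each off-diagonal entry is -1 where an edge is present, 0 otherwise; in the order [0, 1, 2, 3, 4, 5, 6, 7, 8, 9, 10] the diagonal is [1, 1, 10, 1, 1, 1, 1, 1, 1, 1, 1]. The smallest Laplacian eigenvalue is always 0. The next one, lambda_2 = 1, measures how hard the graph is to disconnect: larger values mean better connectivity.

1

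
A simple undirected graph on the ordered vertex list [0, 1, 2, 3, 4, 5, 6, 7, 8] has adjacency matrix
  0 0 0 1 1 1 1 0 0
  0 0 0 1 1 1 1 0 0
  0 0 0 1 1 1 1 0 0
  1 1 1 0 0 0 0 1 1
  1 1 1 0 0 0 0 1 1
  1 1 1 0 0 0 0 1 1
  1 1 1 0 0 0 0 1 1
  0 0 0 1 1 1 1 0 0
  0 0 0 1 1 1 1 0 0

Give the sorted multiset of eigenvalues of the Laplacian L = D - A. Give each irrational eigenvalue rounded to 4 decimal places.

[0, 4, 4, 4, 4, 5, 5, 5, 9]

Reading degrees in the order [0, 1, 2, 3, 4, 5, 6, 7, 8] gives [4, 4, 4, 5, 5, 5, 5, 4, 4]; set D = diag(4, 4, 4, 5, 5, 5, 5, 4, 4) and form L = D - A. The multiplicity of 0 as a Laplacian eigenvalue equals the number of connected components. The single zero eigenvalue shows the graph is connected. The largest eigenvalue, 9, is at most the vertex count 9.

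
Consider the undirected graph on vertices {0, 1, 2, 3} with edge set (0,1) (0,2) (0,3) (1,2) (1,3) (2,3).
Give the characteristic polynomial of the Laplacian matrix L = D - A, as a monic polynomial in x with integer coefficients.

x^4 - 12x^3 + 48x^2 - 64x

Reading degrees in the order [0, 1, 2, 3] gives [3, 3, 3, 3]; set D = diag(3, 3, 3, 3) and form L = D - A. L has integer entries, so p(x) = det(xI - L) has integer coefficients. Expanding the determinant yields x^4 - 12x^3 + 48x^2 - 64x. The constant term is 0 because L is singular (the all-ones vector lies in its kernel). The eigenvalues sum to 12, which equals trace(L) = 2|E|.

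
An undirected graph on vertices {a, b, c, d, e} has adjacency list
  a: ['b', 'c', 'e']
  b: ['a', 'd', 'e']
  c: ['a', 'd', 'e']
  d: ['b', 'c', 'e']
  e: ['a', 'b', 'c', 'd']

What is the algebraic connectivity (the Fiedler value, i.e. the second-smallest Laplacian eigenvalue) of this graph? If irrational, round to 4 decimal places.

Each diagonal entry of L is the vertex degree and each off-diagonal entry is -1 where an edge is present, 0 otherwise; in the order [a, b, c, d, e] the diagonal is [3, 3, 3, 3, 4]. The sorted Laplacian eigenvalues are [0, 3, 3, 5, 5]; the algebraic connectivity is the second entry, 3. The largest eigenvalue, 5, is at most the vertex count 5.

3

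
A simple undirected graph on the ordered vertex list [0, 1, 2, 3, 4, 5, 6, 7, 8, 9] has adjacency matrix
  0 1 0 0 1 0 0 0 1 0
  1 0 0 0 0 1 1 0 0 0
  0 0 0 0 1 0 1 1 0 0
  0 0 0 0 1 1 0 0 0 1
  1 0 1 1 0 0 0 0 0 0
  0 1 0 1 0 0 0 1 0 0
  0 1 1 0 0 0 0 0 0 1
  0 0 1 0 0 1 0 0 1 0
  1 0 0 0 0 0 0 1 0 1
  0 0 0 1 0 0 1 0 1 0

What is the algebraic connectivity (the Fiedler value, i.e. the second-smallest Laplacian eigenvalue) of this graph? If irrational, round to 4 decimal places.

2

With the vertex order [0, 1, 2, 3, 4, 5, 6, 7, 8, 9], the degrees are [3, 3, 3, 3, 3, 3, 3, 3, 3, 3], giving D = diag(3, 3, 3, 3, 3, 3, 3, 3, 3, 3) and L = D - A. The smallest Laplacian eigenvalue is always 0. The next one, lambda_2 = 2, measures how hard the graph is to disconnect: larger values mean better connectivity. The eigenvalues sum to 30, which equals trace(L) = 2|E|.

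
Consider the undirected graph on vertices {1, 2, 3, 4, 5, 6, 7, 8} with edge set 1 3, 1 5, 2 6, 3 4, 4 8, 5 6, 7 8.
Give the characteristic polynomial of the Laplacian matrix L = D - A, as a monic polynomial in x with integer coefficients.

With the vertex order [1, 2, 3, 4, 5, 6, 7, 8], the degrees are [2, 1, 2, 2, 2, 2, 1, 2], giving D = diag(2, 1, 2, 2, 2, 2, 1, 2) and L = D - A. Computing det(xI - L) by cofactor expansion (or equivalently via sum-over-permutations) gives x^8 - 14x^7 + 78x^6 - 220x^5 + 330x^4 - 252x^3 + 84x^2 - 8x. Since p(0) = det(-L) = 0, x divides p(x). There is one zero in the spectrum, matching the 1 component.

x^8 - 14x^7 + 78x^6 - 220x^5 + 330x^4 - 252x^3 + 84x^2 - 8x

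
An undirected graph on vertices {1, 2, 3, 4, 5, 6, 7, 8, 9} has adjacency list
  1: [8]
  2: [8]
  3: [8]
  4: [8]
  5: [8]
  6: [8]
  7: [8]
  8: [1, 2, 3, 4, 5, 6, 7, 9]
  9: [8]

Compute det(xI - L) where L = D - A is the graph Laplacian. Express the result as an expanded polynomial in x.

With the vertex order [1, 2, 3, 4, 5, 6, 7, 8, 9], the degrees are [1, 1, 1, 1, 1, 1, 1, 8, 1], giving D = diag(1, 1, 1, 1, 1, 1, 1, 8, 1) and L = D - A. Computing det(xI - L) by cofactor expansion (or equivalently via sum-over-permutations) gives x^9 - 16x^8 + 84x^7 - 224x^6 + 350x^5 - 336x^4 + 196x^3 - 64x^2 + 9x. Since p(0) = det(-L) = 0, x divides p(x). There is one zero in the spectrum, matching the 1 component.

x^9 - 16x^8 + 84x^7 - 224x^6 + 350x^5 - 336x^4 + 196x^3 - 64x^2 + 9x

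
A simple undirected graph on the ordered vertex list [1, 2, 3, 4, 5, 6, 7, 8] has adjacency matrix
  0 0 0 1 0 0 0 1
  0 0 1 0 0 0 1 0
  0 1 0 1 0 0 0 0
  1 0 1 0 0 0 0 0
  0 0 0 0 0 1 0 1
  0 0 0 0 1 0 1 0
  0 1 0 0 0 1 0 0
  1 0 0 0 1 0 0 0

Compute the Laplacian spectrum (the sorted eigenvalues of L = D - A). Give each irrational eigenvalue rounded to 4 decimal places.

Reading degrees in the order [1, 2, 3, 4, 5, 6, 7, 8] gives [2, 2, 2, 2, 2, 2, 2, 2]; set D = diag(2, 2, 2, 2, 2, 2, 2, 2) and form L = D - A. Since every row of L sums to 0, the all-ones vector is in the kernel and 0 is an eigenvalue. The eigenvalues sum to 16, which equals trace(L) = 2|E|. There is one zero in the spectrum, matching the 1 component.

[0, 0.5858, 0.5858, 2, 2, 3.4142, 3.4142, 4]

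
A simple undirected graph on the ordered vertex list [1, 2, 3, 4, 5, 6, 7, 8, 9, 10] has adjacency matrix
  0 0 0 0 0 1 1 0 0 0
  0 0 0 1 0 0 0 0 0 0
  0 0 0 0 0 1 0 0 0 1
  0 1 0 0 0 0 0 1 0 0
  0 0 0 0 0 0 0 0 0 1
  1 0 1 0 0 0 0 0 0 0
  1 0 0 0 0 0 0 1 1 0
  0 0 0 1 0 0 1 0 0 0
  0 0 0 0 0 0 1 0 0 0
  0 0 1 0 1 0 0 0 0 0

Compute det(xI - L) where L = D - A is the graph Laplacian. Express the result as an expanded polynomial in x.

Each diagonal entry of L is the vertex degree and each off-diagonal entry is -1 where an edge is present, 0 otherwise; in the order [1, 2, 3, 4, 5, 6, 7, 8, 9, 10] the diagonal is [2, 1, 2, 2, 1, 2, 3, 2, 1, 2]. L has integer entries, so p(x) = det(xI - L) has integer coefficients. Expanding the determinant yields x^10 - 18x^9 + 135x^8 - 548x^7 + 1309x^6 - 1874x^5 + 1568x^4 - 712x^3 + 150x^2 - 10x. The constant term is 0 because L is singular (the all-ones vector lies in its kernel).

x^10 - 18x^9 + 135x^8 - 548x^7 + 1309x^6 - 1874x^5 + 1568x^4 - 712x^3 + 150x^2 - 10x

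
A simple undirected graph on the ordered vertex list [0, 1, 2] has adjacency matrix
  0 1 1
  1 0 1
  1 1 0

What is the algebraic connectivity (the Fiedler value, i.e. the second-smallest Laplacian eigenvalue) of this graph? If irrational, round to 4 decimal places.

3

Reading degrees in the order [0, 1, 2] gives [2, 2, 2]; set D = diag(2, 2, 2) and form L = D - A. The sorted Laplacian eigenvalues are [0, 3, 3]; the algebraic connectivity is the second entry, 3.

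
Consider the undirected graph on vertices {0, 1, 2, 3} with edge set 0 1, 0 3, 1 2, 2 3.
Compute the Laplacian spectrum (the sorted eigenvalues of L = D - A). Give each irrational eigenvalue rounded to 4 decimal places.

Each diagonal entry of L is the vertex degree and each off-diagonal entry is -1 where an edge is present, 0 otherwise; in the order [0, 1, 2, 3] the diagonal is [2, 2, 2, 2]. The multiplicity of 0 as a Laplacian eigenvalue equals the number of connected components. The single zero eigenvalue shows the graph is connected. The eigenvalues sum to 8, which equals trace(L) = 2|E|.

[0, 2, 2, 4]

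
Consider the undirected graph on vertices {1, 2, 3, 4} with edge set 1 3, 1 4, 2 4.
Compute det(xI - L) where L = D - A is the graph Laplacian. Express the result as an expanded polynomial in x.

x^4 - 6x^3 + 10x^2 - 4x

Each diagonal entry of L is the vertex degree and each off-diagonal entry is -1 where an edge is present, 0 otherwise; in the order [1, 2, 3, 4] the diagonal is [2, 1, 1, 2]. L has integer entries, so p(x) = det(xI - L) has integer coefficients. Expanding the determinant yields x^4 - 6x^3 + 10x^2 - 4x. The constant term is 0 because L is singular (the all-ones vector lies in its kernel). The largest eigenvalue, 3.4142, is at most the vertex count 4.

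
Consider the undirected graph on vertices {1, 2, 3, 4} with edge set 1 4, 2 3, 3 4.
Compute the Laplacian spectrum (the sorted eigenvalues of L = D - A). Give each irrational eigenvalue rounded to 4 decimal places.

[0, 0.5858, 2, 3.4142]

Reading degrees in the order [1, 2, 3, 4] gives [1, 1, 2, 2]; set D = diag(1, 1, 2, 2) and form L = D - A. L is symmetric positive semidefinite, so every eigenvalue is real and nonnegative. The single zero eigenvalue shows the graph is connected. There is one zero in the spectrum, matching the 1 component.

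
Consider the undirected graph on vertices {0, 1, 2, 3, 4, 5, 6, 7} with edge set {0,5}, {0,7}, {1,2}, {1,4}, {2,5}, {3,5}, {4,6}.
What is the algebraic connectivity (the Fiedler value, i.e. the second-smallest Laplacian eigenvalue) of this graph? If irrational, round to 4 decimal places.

0.1864

Reading degrees in the order [0, 1, 2, 3, 4, 5, 6, 7] gives [2, 2, 2, 1, 2, 3, 1, 1]; set D = diag(2, 2, 2, 1, 2, 3, 1, 1) and form L = D - A. Computing the eigenvalues of L and sorting gives [0, 0.1864, 0.5858, 1, 2, 2.4707, 3.4142, 4.3429]. The Fiedler value lambda_2 = 0.1864 is strictly positive, so the graph is connected. The largest eigenvalue, 4.3429, is at most the vertex count 8.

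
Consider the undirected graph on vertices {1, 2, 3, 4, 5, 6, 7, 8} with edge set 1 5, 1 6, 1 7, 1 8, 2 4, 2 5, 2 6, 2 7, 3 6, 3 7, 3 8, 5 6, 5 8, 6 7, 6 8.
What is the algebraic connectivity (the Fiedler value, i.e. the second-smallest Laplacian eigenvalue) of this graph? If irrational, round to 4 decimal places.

0.8272

Each diagonal entry of L is the vertex degree and each off-diagonal entry is -1 where an edge is present, 0 otherwise; in the order [1, 2, 3, 4, 5, 6, 7, 8] the diagonal is [4, 4, 3, 1, 4, 6, 4, 4]. Computing the eigenvalues of L and sorting gives [0, 0.8272, 2.8330, 3.4322, 4.1911, 5.5167, 6.1564, 7.0434]. The Fiedler value lambda_2 = 0.8272 is strictly positive, so the graph is connected. The eigenvalues sum to 30, which equals trace(L) = 2|E|.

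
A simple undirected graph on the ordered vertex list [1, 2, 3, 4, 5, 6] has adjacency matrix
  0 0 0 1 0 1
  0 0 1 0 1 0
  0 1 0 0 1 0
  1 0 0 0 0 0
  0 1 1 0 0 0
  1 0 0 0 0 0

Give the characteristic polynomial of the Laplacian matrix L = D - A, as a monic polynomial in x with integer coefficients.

x^6 - 10x^5 + 36x^4 - 54x^3 + 27x^2

With the vertex order [1, 2, 3, 4, 5, 6], the degrees are [2, 2, 2, 1, 2, 1], giving D = diag(2, 2, 2, 1, 2, 1) and L = D - A. Computing det(xI - L) by cofactor expansion (or equivalently via sum-over-permutations) gives x^6 - 10x^5 + 36x^4 - 54x^3 + 27x^2. The constant term is 0 because L is singular (the all-ones vector lies in its kernel). The eigenvalues sum to 10, which equals trace(L) = 2|E|.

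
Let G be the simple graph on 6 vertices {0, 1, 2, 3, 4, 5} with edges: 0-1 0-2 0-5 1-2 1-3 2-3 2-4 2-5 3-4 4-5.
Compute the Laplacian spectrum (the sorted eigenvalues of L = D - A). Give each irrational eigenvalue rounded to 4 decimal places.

Reading degrees in the order [0, 1, 2, 3, 4, 5] gives [3, 3, 5, 3, 3, 3]; set D = diag(3, 3, 5, 3, 3, 3) and form L = D - A. Since every row of L sums to 0, the all-ones vector is in the kernel and 0 is an eigenvalue. The eigenvalues sum to 20, which equals trace(L) = 2|E|. By the matrix-tree theorem the graph has (1/6) * product of the nonzero eigenvalues = 121 spanning trees.

[0, 2.3820, 2.3820, 4.6180, 4.6180, 6]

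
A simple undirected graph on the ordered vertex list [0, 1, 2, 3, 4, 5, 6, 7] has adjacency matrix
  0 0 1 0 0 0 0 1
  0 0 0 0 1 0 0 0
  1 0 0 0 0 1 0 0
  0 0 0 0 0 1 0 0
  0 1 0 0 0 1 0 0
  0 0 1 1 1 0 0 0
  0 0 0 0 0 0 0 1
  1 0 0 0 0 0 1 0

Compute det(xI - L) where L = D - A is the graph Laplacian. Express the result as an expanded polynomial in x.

x^8 - 14x^7 + 77x^6 - 212x^5 + 308x^4 - 228x^3 + 76x^2 - 8x

Each diagonal entry of L is the vertex degree and each off-diagonal entry is -1 where an edge is present, 0 otherwise; in the order [0, 1, 2, 3, 4, 5, 6, 7] the diagonal is [2, 1, 2, 1, 2, 3, 1, 2]. Computing det(xI - L) by cofactor expansion (or equivalently via sum-over-permutations) gives x^8 - 14x^7 + 77x^6 - 212x^5 + 308x^4 - 228x^3 + 76x^2 - 8x. The constant term is 0 because L is singular (the all-ones vector lies in its kernel).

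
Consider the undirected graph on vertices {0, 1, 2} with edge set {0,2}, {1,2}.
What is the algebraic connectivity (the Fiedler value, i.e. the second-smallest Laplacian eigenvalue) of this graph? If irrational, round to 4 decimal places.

1

Each diagonal entry of L is the vertex degree and each off-diagonal entry is -1 where an edge is present, 0 otherwise; in the order [0, 1, 2] the diagonal is [1, 1, 2]. The smallest Laplacian eigenvalue is always 0. The next one, lambda_2 = 1, measures how hard the graph is to disconnect: larger values mean better connectivity. By the matrix-tree theorem the graph has (1/3) * product of the nonzero eigenvalues = 1 spanning tree. The eigenvalues sum to 4, which equals trace(L) = 2|E|.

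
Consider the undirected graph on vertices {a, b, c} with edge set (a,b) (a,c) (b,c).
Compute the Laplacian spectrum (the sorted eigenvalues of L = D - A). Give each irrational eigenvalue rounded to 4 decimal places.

Reading degrees in the order [a, b, c] gives [2, 2, 2]; set D = diag(2, 2, 2) and form L = D - A. L is symmetric positive semidefinite, so every eigenvalue is real and nonnegative. The single zero eigenvalue shows the graph is connected. There is one zero in the spectrum, matching the 1 component. The largest eigenvalue, 3, is at most the vertex count 3.

[0, 3, 3]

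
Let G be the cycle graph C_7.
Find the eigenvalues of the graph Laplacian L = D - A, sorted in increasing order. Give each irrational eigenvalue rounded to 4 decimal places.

[0, 0.7530, 0.7530, 2.4450, 2.4450, 3.8019, 3.8019]

The graph has 7 vertices and degree multiset [2, 2, 2, 2, 2, 2, 2]; D is the diagonal matrix of degrees and L = D - A. Diagonalising L (or applying a numerical eigensolver to the 7x7 matrix) gives the spectrum above. The single zero eigenvalue shows the graph is connected. By the matrix-tree theorem the graph has (1/7) * product of the nonzero eigenvalues = 7 spanning trees. There is one zero in the spectrum, matching the 1 component.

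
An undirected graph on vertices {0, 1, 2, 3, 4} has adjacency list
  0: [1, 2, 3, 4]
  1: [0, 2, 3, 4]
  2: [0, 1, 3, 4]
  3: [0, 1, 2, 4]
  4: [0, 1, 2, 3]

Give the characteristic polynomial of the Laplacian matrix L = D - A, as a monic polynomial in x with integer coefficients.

With the vertex order [0, 1, 2, 3, 4], the degrees are [4, 4, 4, 4, 4], giving D = diag(4, 4, 4, 4, 4) and L = D - A. L has integer entries, so p(x) = det(xI - L) has integer coefficients. Expanding the determinant yields x^5 - 20x^4 + 150x^3 - 500x^2 + 625x. Since p(0) = det(-L) = 0, x divides p(x). By the matrix-tree theorem the graph has (1/5) * product of the nonzero eigenvalues = 125 spanning trees.

x^5 - 20x^4 + 150x^3 - 500x^2 + 625x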